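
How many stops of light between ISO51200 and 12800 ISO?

51200 → 25600 → 12800 — count the steps: 2 stops.

2 stops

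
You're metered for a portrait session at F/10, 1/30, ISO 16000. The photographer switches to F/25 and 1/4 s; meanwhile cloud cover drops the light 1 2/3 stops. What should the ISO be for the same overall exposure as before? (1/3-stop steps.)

Scene light: 1 2/3 stops darker.
Aperture: f/10 → f/11 → f/13 → f/14 → f/16 → f/18 → f/20 → f/22 → f/25 — 2 2/3 stops narrower (darker).
Shutter speed: 1/30 → 1/25 → 1/20 → 1/15 → 1/13 → 1/10 → 1/8 → 1/6 → 1/5 → 1/4 — 3 stops slower (brighter).
Net so far: 1 1/3 stops darker. ISO: 16000 → 20000 → 25600 → 32000 → 40000.

ISO 40000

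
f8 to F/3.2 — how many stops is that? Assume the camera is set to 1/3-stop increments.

f/8 → f/7.1 → f/6.3 → f/5.6 → f/5 → f/4.5 → f/4 → f/3.5 → f/3.2 — count the steps: 8 third-stops = 2 2/3 stops.

2 2/3 stops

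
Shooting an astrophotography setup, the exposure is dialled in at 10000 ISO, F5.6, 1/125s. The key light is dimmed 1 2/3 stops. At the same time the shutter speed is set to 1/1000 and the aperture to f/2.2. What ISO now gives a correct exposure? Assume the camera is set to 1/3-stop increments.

ISO 40000

Scene light: 1 2/3 stops darker.
Shutter speed: 1/125 → 1/160 → 1/200 → 1/250 → 1/320 → 1/400 → 1/500 → 1/640 → 1/800 → 1/1000 — 3 stops faster (darker).
Aperture: f/5.6 → f/5 → f/4.5 → f/4 → f/3.5 → f/3.2 → f/2.8 → f/2.5 → f/2.2 — 2 2/3 stops larger aperture (brighter).
Net so far: 2 stops darker. ISO: 10000 → 12800 → 16000 → 20000 → 25600 → 32000 → 40000.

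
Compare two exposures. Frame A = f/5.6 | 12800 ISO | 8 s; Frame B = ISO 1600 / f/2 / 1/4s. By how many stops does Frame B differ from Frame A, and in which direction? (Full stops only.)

Aperture: f/5.6 → f/4 → f/2.8 → f/2 — 3 stops wider (brighter).
Shutter speed: 8 → 4 → 2 → 1 → 1/2 → 1/4 — 5 stops faster (darker).
ISO: 12800 → 6400 → 3200 → 1600 — 3 stops dropped (darker).
Net: +3 −5 −3 = −5 stops.

5 stops darker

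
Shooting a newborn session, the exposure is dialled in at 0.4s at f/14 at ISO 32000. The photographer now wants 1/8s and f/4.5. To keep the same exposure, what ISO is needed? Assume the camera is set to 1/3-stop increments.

ISO 10000

Shutter speed: 0.4 → 0.3 → 1/4 → 1/5 → 1/6 → 1/8 — 1 2/3 stops shorter (darker).
Aperture: f/14 → f/13 → f/11 → f/10 → f/9 → f/8 → f/7.1 → f/6.3 → f/5.6 → f/5 → f/4.5 — 3 1/3 stops larger aperture (brighter).
Net change so far: 1 2/3 stops brighter. Offset with the ISO: 32000 → 25600 → 20000 → 16000 → 12800 → 10000.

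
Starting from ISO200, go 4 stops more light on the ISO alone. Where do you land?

ISO: 200 → 400 → 800 → 1600 → 3200 — 4 stops raised (brighter).

ISO 3200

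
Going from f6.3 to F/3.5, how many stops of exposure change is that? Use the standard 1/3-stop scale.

f/6.3 → f/5.6 → f/5 → f/4.5 → f/4 → f/3.5 — count the steps: 5 third-stops = 1 2/3 stops.

1 2/3 stops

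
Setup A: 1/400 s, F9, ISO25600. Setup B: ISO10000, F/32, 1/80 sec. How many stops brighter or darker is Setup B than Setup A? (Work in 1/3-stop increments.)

2 2/3 stops darker

Aperture: f/9 → f/10 → f/11 → f/13 → f/14 → f/16 → f/18 → f/20 → f/22 → f/25 → f/29 → f/32 — 3 2/3 stops narrower (darker).
Shutter speed: 1/400 → 1/320 → 1/250 → 1/200 → 1/160 → 1/125 → 1/100 → 1/80 — 2 1/3 stops slower (brighter).
ISO: 25600 → 20000 → 16000 → 12800 → 10000 — 1 1/3 stops dropped (darker).
Net: −3 2/3 +2 1/3 −1 1/3 = −2 2/3 stops.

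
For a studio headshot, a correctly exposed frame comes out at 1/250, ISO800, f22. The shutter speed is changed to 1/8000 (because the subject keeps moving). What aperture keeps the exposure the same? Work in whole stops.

f/4

Shutter speed: 1/250 → 1/500 → 1/1000 → 1/2000 → 1/4000 → 1/8000 — 5 stops shorter (darker).
Need 5 stops brighter from the aperture: f/22 → f/16 → f/11 → f/8 → f/5.6 → f/4.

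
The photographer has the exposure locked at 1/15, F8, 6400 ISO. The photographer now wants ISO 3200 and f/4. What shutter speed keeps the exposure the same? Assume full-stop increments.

1/30s

ISO: 6400 → 3200 — 1 stop lower (darker).
Aperture: f/8 → f/5.6 → f/4 — 2 stops opened up (brighter).
Net change so far: 1 stop brighter. Offset with the shutter speed: 1/15 → 1/30.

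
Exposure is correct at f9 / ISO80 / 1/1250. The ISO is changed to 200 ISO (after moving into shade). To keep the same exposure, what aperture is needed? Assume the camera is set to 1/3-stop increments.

f/14

ISO: 80 → 100 → 125 → 160 → 200 — 1 1/3 stops higher (brighter).
Need 1 1/3 stops darker from the aperture: f/9 → f/10 → f/11 → f/13 → f/14.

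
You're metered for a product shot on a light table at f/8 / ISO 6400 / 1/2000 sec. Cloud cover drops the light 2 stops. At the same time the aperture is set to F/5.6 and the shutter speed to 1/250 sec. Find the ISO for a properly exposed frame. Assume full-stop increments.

ISO 1600

Scene light: 2 stops darker.
Aperture: f/8 → f/5.6 — 1 stop larger aperture (brighter).
Shutter speed: 1/2000 → 1/1000 → 1/500 → 1/250 — 3 stops longer (brighter).
Net so far: 2 stops brighter. ISO: 6400 → 3200 → 1600.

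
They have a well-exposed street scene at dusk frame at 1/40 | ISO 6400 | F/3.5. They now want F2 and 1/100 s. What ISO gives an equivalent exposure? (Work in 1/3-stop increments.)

ISO 5000

Aperture: f/3.5 → f/3.2 → f/2.8 → f/2.5 → f/2.2 → f/2 — 1 2/3 stops larger aperture (brighter).
Shutter speed: 1/40 → 1/50 → 1/60 → 1/80 → 1/100 — 1 1/3 stops shorter (darker).
Net change so far: 1/3 stop brighter. Offset with the ISO: 6400 → 5000.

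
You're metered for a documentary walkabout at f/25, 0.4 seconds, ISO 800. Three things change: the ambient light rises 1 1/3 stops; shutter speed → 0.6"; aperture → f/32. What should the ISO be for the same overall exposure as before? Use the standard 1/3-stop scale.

ISO 320

Scene light: 1 1/3 stops brighter.
Shutter speed: 0.4 → 0.5 → 0.6 — 2/3 stop slower (brighter).
Aperture: f/25 → f/29 → f/32 — 2/3 stop smaller aperture (darker).
Net so far: 1 1/3 stops brighter. ISO: 800 → 640 → 500 → 400 → 320.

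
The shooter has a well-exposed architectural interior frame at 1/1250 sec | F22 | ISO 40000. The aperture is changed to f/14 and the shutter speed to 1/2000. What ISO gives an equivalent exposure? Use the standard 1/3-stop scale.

Aperture: f/22 → f/20 → f/18 → f/16 → f/14 — 1 1/3 stops wider (brighter).
Shutter speed: 1/1250 → 1/1600 → 1/2000 — 2/3 stop shorter (darker).
Net change so far: 2/3 stop brighter. Offset with the ISO: 40000 → 32000 → 25600.

ISO 25600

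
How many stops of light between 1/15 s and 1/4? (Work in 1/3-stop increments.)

2 stops

1/15 → 1/13 → 1/10 → 1/8 → 1/6 → 1/5 → 1/4 — count the steps: 6 third-stops = 2 stops.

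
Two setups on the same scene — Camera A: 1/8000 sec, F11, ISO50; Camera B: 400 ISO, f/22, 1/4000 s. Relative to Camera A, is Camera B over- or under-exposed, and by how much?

Aperture: f/11 → f/16 → f/22 — 2 stops stopped down (darker).
Shutter speed: 1/8000 → 1/4000 — 1 stop slower (brighter).
ISO: 50 → 100 → 200 → 400 — 3 stops higher (brighter).
Net: −2 +1 +3 = +2 stops.

2 stops brighter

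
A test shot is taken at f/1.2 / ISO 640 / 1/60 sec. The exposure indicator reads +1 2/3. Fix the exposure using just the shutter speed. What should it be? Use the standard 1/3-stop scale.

1/200s

Overexposed by 1 2/3 stops → need 1 2/3 stops darker.
Shutter speed: 1/60 → 1/80 → 1/100 → 1/125 → 1/160 → 1/200.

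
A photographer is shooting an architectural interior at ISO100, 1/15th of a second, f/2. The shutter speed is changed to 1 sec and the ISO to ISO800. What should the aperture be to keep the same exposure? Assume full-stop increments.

f/22

Shutter speed: 1/15 → 1/8 → 1/4 → 1/2 → 1 — 4 stops slower (brighter).
ISO: 100 → 200 → 400 → 800 — 3 stops raised (brighter).
Net change so far: 7 stops brighter. Offset with the aperture: f/2 → f/2.8 → f/4 → f/5.6 → f/8 → f/11 → f/16 → f/22.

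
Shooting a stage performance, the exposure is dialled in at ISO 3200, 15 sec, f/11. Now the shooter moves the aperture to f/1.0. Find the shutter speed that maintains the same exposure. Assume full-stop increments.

1/8s

Aperture: f/11 → f/8 → f/5.6 → f/4 → f/2.8 → f/2 → f/1.4 → f/1.0 — 7 stops opened up (brighter).
Need 7 stops darker from the shutter speed: 15 → 8 → 4 → 2 → 1 → 1/2 → 1/4 → 1/8.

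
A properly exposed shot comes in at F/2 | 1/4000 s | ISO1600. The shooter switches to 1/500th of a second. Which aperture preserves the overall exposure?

f/5.6

Shutter speed: 1/4000 → 1/2000 → 1/1000 → 1/500 — 3 stops longer (brighter).
Need 3 stops darker from the aperture: f/2 → f/2.8 → f/4 → f/5.6.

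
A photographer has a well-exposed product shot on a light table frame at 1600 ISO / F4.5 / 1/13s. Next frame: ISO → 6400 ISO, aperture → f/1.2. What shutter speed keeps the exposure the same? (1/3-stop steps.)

1/640s

ISO: 1600 → 2000 → 2500 → 3200 → 4000 → 5000 → 6400 — 2 stops higher (brighter).
Aperture: f/4.5 → f/4 → f/3.5 → f/3.2 → f/2.8 → f/2.5 → f/2.2 → f/2 → f/1.8 → f/1.6 → f/1.4 → f/1.2 — 3 2/3 stops wider (brighter).
Net change so far: 5 2/3 stops brighter. Offset with the shutter speed: 1/13 → 1/15 → 1/20 → 1/25 → 1/30 → 1/40 → 1/50 → 1/60 → 1/80 → 1/100 → 1/125 → 1/160 → 1/200 → 1/250 → 1/320 → 1/400 → 1/500 → 1/640.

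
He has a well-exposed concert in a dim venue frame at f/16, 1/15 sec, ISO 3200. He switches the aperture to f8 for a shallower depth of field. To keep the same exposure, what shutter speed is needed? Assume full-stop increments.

1/60s

Aperture: f/16 → f/11 → f/8 — 2 stops opened up (brighter).
Need 2 stops darker from the shutter speed: 1/15 → 1/30 → 1/60.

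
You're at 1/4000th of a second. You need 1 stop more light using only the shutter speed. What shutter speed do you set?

Shutter speed: 1/4000 → 1/2000 — 1 stop slower (brighter).

1/2000s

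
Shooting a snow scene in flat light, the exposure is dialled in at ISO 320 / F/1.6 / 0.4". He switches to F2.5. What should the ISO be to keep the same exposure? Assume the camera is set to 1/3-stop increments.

ISO 800

Aperture: f/1.6 → f/1.8 → f/2 → f/2.2 → f/2.5 — 1 1/3 stops narrower (darker).
Need 1 1/3 stops brighter from the ISO: 320 → 400 → 500 → 640 → 800.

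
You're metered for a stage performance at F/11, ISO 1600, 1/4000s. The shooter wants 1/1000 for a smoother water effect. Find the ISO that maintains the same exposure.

Shutter speed: 1/4000 → 1/2000 → 1/1000 — 2 stops longer (brighter).
Need 2 stops darker from the ISO: 1600 → 800 → 400.

ISO 400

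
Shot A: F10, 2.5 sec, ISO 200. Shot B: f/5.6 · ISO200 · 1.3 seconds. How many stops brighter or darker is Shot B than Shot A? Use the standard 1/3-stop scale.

2/3 stop brighter

Aperture: f/10 → f/9 → f/8 → f/7.1 → f/6.3 → f/5.6 — 1 2/3 stops wider (brighter).
Shutter speed: 2.5 → 2 → 1.6 → 1.3 — 1 stop faster (darker).
ISO: unchanged.
Net: +1 2/3 −1 = +2/3 stops.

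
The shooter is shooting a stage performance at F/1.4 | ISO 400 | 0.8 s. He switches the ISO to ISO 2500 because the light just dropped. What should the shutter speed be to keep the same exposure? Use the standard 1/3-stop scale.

1/8s

ISO: 400 → 500 → 640 → 800 → 1000 → 1250 → 1600 → 2000 → 2500 — 2 2/3 stops raised (brighter).
Need 2 2/3 stops darker from the shutter speed: 0.8 → 0.6 → 0.5 → 0.4 → 0.3 → 1/4 → 1/5 → 1/6 → 1/8.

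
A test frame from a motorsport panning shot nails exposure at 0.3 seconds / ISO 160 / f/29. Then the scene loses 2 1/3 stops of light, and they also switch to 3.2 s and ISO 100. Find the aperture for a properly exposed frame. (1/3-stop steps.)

Scene light: 2 1/3 stops darker.
Shutter speed: 0.3 → 0.4 → 0.5 → 0.6 → 0.8 → 1 → 1.3 → 1.6 → 2 → 2.5 → 3.2 — 3 1/3 stops slower (brighter).
ISO: 160 → 125 → 100 — 2/3 stop dropped (darker).
Net so far: 1/3 stop brighter. Aperture: f/29 → f/32.

f/32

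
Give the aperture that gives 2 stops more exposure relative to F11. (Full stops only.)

Aperture: f/11 → f/8 → f/5.6 — 2 stops larger aperture (brighter).

f/5.6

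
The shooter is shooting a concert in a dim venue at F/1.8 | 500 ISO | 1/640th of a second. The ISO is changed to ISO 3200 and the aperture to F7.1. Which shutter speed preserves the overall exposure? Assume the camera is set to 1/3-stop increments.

ISO: 500 → 640 → 800 → 1000 → 1250 → 1600 → 2000 → 2500 → 3200 — 2 2/3 stops raised (brighter).
Aperture: f/1.8 → f/2 → f/2.2 → f/2.5 → f/2.8 → f/3.2 → f/3.5 → f/4 → f/4.5 → f/5 → f/5.6 → f/6.3 → f/7.1 — 4 stops narrower (darker).
Net change so far: 1 1/3 stops darker. Offset with the shutter speed: 1/640 → 1/500 → 1/400 → 1/320 → 1/250.

1/250s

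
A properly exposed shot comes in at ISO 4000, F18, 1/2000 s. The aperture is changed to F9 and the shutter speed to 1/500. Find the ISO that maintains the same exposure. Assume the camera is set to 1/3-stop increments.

Aperture: f/18 → f/16 → f/14 → f/13 → f/11 → f/10 → f/9 — 2 stops opened up (brighter).
Shutter speed: 1/2000 → 1/1600 → 1/1250 → 1/1000 → 1/800 → 1/640 → 1/500 — 2 stops longer (brighter).
Net change so far: 4 stops brighter. Offset with the ISO: 4000 → 3200 → 2500 → 2000 → 1600 → 1250 → 1000 → 800 → 640 → 500 → 400 → 320 → 250.

ISO 250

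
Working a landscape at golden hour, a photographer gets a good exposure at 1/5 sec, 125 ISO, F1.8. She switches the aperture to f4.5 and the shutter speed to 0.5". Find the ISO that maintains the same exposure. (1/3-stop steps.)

Aperture: f/1.8 → f/2 → f/2.2 → f/2.5 → f/2.8 → f/3.2 → f/3.5 → f/4 → f/4.5 — 2 2/3 stops smaller aperture (darker).
Shutter speed: 1/5 → 1/4 → 0.3 → 0.4 → 0.5 — 1 1/3 stops longer (brighter).
Net change so far: 1 1/3 stops darker. Offset with the ISO: 125 → 160 → 200 → 250 → 320.

ISO 320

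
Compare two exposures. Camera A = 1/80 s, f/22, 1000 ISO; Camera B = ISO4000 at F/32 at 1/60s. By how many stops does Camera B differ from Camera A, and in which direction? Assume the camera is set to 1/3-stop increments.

Aperture: f/22 → f/25 → f/29 → f/32 — 1 stop smaller aperture (darker).
Shutter speed: 1/80 → 1/60 — 1/3 stop slower (brighter).
ISO: 1000 → 1250 → 1600 → 2000 → 2500 → 3200 → 4000 — 2 stops raised (brighter).
Net: −1 +1/3 +2 = +1 1/3 stops.

1 1/3 stops brighter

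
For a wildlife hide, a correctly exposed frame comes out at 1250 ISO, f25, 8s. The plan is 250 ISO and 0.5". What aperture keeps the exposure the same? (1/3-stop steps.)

ISO: 1250 → 1000 → 800 → 640 → 500 → 400 → 320 → 250 — 2 1/3 stops lower (darker).
Shutter speed: 8 → 6 → 5 → 4 → 3.2 → 2.5 → 2 → 1.6 → 1.3 → 1 → 0.8 → 0.6 → 0.5 — 4 stops faster (darker).
Net change so far: 6 1/3 stops darker. Offset with the aperture: f/25 → f/22 → f/20 → f/18 → f/16 → f/14 → f/13 → f/11 → f/10 → f/9 → f/8 → f/7.1 → f/6.3 → f/5.6 → f/5 → f/4.5 → f/4 → f/3.5 → f/3.2 → f/2.8.

f/2.8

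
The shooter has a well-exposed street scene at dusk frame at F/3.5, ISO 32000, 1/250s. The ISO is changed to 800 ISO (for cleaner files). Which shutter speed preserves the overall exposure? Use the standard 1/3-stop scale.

1/6s

ISO: 32000 → 25600 → 20000 → 16000 → 12800 → 10000 → 8000 → 6400 → 5000 → 4000 → 3200 → 2500 → 2000 → 1600 → 1250 → 1000 → 800 — 5 1/3 stops lower (darker).
Need 5 1/3 stops brighter from the shutter speed: 1/250 → 1/200 → 1/160 → 1/125 → 1/100 → 1/80 → 1/60 → 1/50 → 1/40 → 1/30 → 1/25 → 1/20 → 1/15 → 1/13 → 1/10 → 1/8 → 1/6.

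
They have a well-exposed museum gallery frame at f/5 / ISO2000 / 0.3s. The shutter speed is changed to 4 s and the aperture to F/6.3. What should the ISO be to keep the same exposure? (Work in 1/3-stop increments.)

Shutter speed: 0.3 → 0.4 → 0.5 → 0.6 → 0.8 → 1 → 1.3 → 1.6 → 2 → 2.5 → 3.2 → 4 — 3 2/3 stops longer (brighter).
Aperture: f/5 → f/5.6 → f/6.3 — 2/3 stop narrower (darker).
Net change so far: 3 stops brighter. Offset with the ISO: 2000 → 1600 → 1250 → 1000 → 800 → 640 → 500 → 400 → 320 → 250.

ISO 250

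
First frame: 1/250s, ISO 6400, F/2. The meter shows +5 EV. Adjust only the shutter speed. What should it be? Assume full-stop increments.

Overexposed by 5 stops → need 5 stops darker.
Shutter speed: 1/250 → 1/500 → 1/1000 → 1/2000 → 1/4000 → 1/8000.

1/8000s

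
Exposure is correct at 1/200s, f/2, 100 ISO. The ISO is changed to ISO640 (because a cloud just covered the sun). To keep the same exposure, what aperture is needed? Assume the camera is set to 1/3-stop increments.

f/5

ISO: 100 → 125 → 160 → 200 → 250 → 320 → 400 → 500 → 640 — 2 2/3 stops higher (brighter).
Need 2 2/3 stops darker from the aperture: f/2 → f/2.2 → f/2.5 → f/2.8 → f/3.2 → f/3.5 → f/4 → f/4.5 → f/5.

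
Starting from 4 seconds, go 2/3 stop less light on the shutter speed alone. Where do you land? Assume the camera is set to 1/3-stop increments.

Shutter speed: 4 → 3.2 → 2.5 — 2/3 stop shorter (darker).

2.5 s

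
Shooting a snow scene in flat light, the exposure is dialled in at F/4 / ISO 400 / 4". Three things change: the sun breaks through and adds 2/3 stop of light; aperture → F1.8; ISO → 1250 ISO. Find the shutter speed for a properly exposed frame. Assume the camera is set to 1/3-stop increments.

Scene light: 2/3 stop brighter.
Aperture: f/4 → f/3.5 → f/3.2 → f/2.8 → f/2.5 → f/2.2 → f/2 → f/1.8 — 2 1/3 stops wider (brighter).
ISO: 400 → 500 → 640 → 800 → 1000 → 1250 — 1 2/3 stops higher (brighter).
Net so far: 4 2/3 stops brighter. Shutter speed: 4 → 3.2 → 2.5 → 2 → 1.6 → 1.3 → 1 → 0.8 → 0.6 → 0.5 → 0.4 → 0.3 → 1/4 → 1/5 → 1/6.

1/6s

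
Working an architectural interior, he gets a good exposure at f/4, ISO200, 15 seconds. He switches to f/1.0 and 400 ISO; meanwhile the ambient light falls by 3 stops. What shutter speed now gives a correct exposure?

4 s

Scene light: 3 stops darker.
Aperture: f/4 → f/2.8 → f/2 → f/1.4 → f/1.0 — 4 stops larger aperture (brighter).
ISO: 200 → 400 — 1 stop raised (brighter).
Net so far: 2 stops brighter. Shutter speed: 15 → 8 → 4.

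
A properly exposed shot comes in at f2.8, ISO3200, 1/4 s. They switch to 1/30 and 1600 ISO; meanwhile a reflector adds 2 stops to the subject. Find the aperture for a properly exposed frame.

f/1.4

Scene light: 2 stops brighter.
Shutter speed: 1/4 → 1/8 → 1/15 → 1/30 — 3 stops faster (darker).
ISO: 3200 → 1600 — 1 stop lower (darker).
Net so far: 2 stops darker. Aperture: f/2.8 → f/2 → f/1.4.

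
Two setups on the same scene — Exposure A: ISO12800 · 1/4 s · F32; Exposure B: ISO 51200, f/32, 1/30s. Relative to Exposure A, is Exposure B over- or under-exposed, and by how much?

Aperture: unchanged.
Shutter speed: 1/4 → 1/8 → 1/15 → 1/30 — 3 stops shorter (darker).
ISO: 12800 → 25600 → 51200 — 2 stops higher (brighter).
Net: −3 +2 = −1 stop.

1 stop darker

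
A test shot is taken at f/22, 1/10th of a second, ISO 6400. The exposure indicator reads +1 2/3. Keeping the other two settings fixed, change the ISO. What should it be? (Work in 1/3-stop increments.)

Overexposed by 1 2/3 stops → need 1 2/3 stops darker.
ISO: 6400 → 5000 → 4000 → 3200 → 2500 → 2000.

ISO 2000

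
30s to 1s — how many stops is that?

30 → 15 → 8 → 4 → 2 → 1 — count the steps: 5 stops.

5 stops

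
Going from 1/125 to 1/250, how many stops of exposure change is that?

1 stop

1/125 → 1/250 — count the steps: 1 stop.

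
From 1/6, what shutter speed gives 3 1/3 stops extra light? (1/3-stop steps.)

1.6 s

Shutter speed: 1/6 → 1/5 → 1/4 → 0.3 → 0.4 → 0.5 → 0.6 → 0.8 → 1 → 1.3 → 1.6 — 3 1/3 stops slower (brighter).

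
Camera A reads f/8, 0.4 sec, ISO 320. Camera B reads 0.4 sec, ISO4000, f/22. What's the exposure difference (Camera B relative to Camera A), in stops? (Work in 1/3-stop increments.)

2/3 stop brighter

Aperture: f/8 → f/9 → f/10 → f/11 → f/13 → f/14 → f/16 → f/18 → f/20 → f/22 — 3 stops smaller aperture (darker).
Shutter speed: unchanged.
ISO: 320 → 400 → 500 → 640 → 800 → 1000 → 1250 → 1600 → 2000 → 2500 → 3200 → 4000 — 3 2/3 stops raised (brighter).
Net: −3 +3 2/3 = +2/3 stops.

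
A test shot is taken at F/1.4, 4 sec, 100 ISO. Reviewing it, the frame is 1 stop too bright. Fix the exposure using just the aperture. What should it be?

f/2

Overexposed by 1 stop → need 1 stop darker.
Aperture: f/1.4 → f/2.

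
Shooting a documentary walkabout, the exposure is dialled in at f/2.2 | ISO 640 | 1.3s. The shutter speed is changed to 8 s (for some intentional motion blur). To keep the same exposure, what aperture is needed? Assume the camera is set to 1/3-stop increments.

Shutter speed: 1.3 → 1.6 → 2 → 2.5 → 3.2 → 4 → 5 → 6 → 8 — 2 2/3 stops slower (brighter).
Need 2 2/3 stops darker from the aperture: f/2.2 → f/2.5 → f/2.8 → f/3.2 → f/3.5 → f/4 → f/4.5 → f/5 → f/5.6.

f/5.6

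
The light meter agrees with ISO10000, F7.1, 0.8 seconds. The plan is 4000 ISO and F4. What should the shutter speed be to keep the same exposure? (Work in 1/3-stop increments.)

0.6 s

ISO: 10000 → 8000 → 6400 → 5000 → 4000 — 1 1/3 stops lower (darker).
Aperture: f/7.1 → f/6.3 → f/5.6 → f/5 → f/4.5 → f/4 — 1 2/3 stops opened up (brighter).
Net change so far: 1/3 stop brighter. Offset with the shutter speed: 0.8 → 0.6.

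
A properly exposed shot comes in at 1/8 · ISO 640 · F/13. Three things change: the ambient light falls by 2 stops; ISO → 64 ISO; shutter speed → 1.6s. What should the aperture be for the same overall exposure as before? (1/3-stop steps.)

f/7.1

Scene light: 2 stops darker.
ISO: 640 → 500 → 400 → 320 → 250 → 200 → 160 → 125 → 100 → 80 → 64 — 3 1/3 stops lower (darker).
Shutter speed: 1/8 → 1/6 → 1/5 → 1/4 → 0.3 → 0.4 → 0.5 → 0.6 → 0.8 → 1 → 1.3 → 1.6 — 3 2/3 stops longer (brighter).
Net so far: 1 2/3 stops darker. Aperture: f/13 → f/11 → f/10 → f/9 → f/8 → f/7.1.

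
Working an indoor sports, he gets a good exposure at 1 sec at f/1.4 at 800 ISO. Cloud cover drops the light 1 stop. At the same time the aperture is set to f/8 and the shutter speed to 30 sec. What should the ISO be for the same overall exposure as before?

ISO 1600

Scene light: 1 stop darker.
Aperture: f/1.4 → f/2 → f/2.8 → f/4 → f/5.6 → f/8 — 5 stops narrower (darker).
Shutter speed: 1 → 2 → 4 → 8 → 15 → 30 — 5 stops longer (brighter).
Net so far: 1 stop darker. ISO: 800 → 1600.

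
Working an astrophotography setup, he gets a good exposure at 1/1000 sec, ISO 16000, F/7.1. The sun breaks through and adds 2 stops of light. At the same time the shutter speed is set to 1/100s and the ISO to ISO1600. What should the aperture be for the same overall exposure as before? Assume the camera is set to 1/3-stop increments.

f/14

Scene light: 2 stops brighter.
Shutter speed: 1/1000 → 1/800 → 1/640 → 1/500 → 1/400 → 1/320 → 1/250 → 1/200 → 1/160 → 1/125 → 1/100 — 3 1/3 stops slower (brighter).
ISO: 16000 → 12800 → 10000 → 8000 → 6400 → 5000 → 4000 → 3200 → 2500 → 2000 → 1600 — 3 1/3 stops lower (darker).
Net so far: 2 stops brighter. Aperture: f/7.1 → f/8 → f/9 → f/10 → f/11 → f/13 → f/14.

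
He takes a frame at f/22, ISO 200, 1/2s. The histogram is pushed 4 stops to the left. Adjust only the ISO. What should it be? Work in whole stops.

Underexposed by 4 stops → need 4 stops brighter.
ISO: 200 → 400 → 800 → 1600 → 3200.

ISO 3200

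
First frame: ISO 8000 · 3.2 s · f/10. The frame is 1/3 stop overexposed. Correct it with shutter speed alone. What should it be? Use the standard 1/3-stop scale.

2.5 s

Overexposed by 1/3 stop → need 1/3 stop darker.
Shutter speed: 3.2 → 2.5.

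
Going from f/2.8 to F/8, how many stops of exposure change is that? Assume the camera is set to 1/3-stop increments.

f/2.8 → f/3.2 → f/3.5 → f/4 → f/4.5 → f/5 → f/5.6 → f/6.3 → f/7.1 → f/8 — count the steps: 9 third-stops = 3 stops.

3 stops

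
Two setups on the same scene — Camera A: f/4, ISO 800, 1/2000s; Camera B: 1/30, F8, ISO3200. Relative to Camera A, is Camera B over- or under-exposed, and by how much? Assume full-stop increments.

6 stops brighter

Aperture: f/4 → f/5.6 → f/8 — 2 stops narrower (darker).
Shutter speed: 1/2000 → 1/1000 → 1/500 → 1/250 → 1/125 → 1/60 → 1/30 — 6 stops slower (brighter).
ISO: 800 → 1600 → 3200 — 2 stops higher (brighter).
Net: −2 +6 +2 = +6 stops.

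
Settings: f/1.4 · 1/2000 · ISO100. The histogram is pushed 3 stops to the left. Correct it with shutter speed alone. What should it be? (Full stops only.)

1/250s

Underexposed by 3 stops → need 3 stops brighter.
Shutter speed: 1/2000 → 1/1000 → 1/500 → 1/250.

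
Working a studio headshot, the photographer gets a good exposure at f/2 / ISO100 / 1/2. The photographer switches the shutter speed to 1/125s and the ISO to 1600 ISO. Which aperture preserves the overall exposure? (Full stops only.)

Shutter speed: 1/2 → 1/4 → 1/8 → 1/15 → 1/30 → 1/60 → 1/125 — 6 stops shorter (darker).
ISO: 100 → 200 → 400 → 800 → 1600 — 4 stops higher (brighter).
Net change so far: 2 stops darker. Offset with the aperture: f/2 → f/1.4 → f/1.0.

f/1.0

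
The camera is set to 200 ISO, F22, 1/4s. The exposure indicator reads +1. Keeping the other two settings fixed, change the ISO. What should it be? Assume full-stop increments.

ISO 100

Overexposed by 1 stop → need 1 stop darker.
ISO: 200 → 100.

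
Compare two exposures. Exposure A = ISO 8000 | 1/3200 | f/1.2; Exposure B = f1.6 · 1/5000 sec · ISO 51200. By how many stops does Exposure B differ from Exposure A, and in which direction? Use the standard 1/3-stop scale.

1 1/3 stops brighter

Aperture: f/1.2 → f/1.4 → f/1.6 — 2/3 stop narrower (darker).
Shutter speed: 1/3200 → 1/4000 → 1/5000 — 2/3 stop shorter (darker).
ISO: 8000 → 10000 → 12800 → 16000 → 20000 → 25600 → 32000 → 40000 → 51200 — 2 2/3 stops raised (brighter).
Net: −2/3 −2/3 +2 2/3 = +1 1/3 stops.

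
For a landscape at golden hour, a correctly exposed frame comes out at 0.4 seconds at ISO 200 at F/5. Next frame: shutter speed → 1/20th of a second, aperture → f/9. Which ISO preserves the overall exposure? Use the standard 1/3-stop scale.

Shutter speed: 0.4 → 0.3 → 1/4 → 1/5 → 1/6 → 1/8 → 1/10 → 1/13 → 1/15 → 1/20 — 3 stops faster (darker).
Aperture: f/5 → f/5.6 → f/6.3 → f/7.1 → f/8 → f/9 — 1 2/3 stops smaller aperture (darker).
Net change so far: 4 2/3 stops darker. Offset with the ISO: 200 → 250 → 320 → 400 → 500 → 640 → 800 → 1000 → 1250 → 1600 → 2000 → 2500 → 3200 → 4000 → 5000.

ISO 5000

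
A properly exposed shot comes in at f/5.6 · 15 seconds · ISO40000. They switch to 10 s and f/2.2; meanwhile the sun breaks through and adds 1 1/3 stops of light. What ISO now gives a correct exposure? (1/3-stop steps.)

ISO 4000

Scene light: 1 1/3 stops brighter.
Shutter speed: 15 → 13 → 10 — 2/3 stop faster (darker).
Aperture: f/5.6 → f/5 → f/4.5 → f/4 → f/3.5 → f/3.2 → f/2.8 → f/2.5 → f/2.2 — 2 2/3 stops larger aperture (brighter).
Net so far: 3 1/3 stops brighter. ISO: 40000 → 32000 → 25600 → 20000 → 16000 → 12800 → 10000 → 8000 → 6400 → 5000 → 4000.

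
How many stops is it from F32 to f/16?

f/32 → f/22 → f/16 — count the steps: 2 stops.

2 stops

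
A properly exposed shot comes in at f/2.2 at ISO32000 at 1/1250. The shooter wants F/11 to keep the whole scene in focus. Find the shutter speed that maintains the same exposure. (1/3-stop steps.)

1/50s

Aperture: f/2.2 → f/2.5 → f/2.8 → f/3.2 → f/3.5 → f/4 → f/4.5 → f/5 → f/5.6 → f/6.3 → f/7.1 → f/8 → f/9 → f/10 → f/11 — 4 2/3 stops smaller aperture (darker).
Need 4 2/3 stops brighter from the shutter speed: 1/1250 → 1/1000 → 1/800 → 1/640 → 1/500 → 1/400 → 1/320 → 1/250 → 1/200 → 1/160 → 1/125 → 1/100 → 1/80 → 1/60 → 1/50.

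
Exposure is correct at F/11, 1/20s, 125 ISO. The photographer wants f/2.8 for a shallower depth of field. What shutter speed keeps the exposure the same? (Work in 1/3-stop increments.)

Aperture: f/11 → f/10 → f/9 → f/8 → f/7.1 → f/6.3 → f/5.6 → f/5 → f/4.5 → f/4 → f/3.5 → f/3.2 → f/2.8 — 4 stops wider (brighter).
Need 4 stops darker from the shutter speed: 1/20 → 1/25 → 1/30 → 1/40 → 1/50 → 1/60 → 1/80 → 1/100 → 1/125 → 1/160 → 1/200 → 1/250 → 1/320.

1/320s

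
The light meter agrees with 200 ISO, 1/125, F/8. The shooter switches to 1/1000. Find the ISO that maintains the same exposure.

Shutter speed: 1/125 → 1/250 → 1/500 → 1/1000 — 3 stops shorter (darker).
Need 3 stops brighter from the ISO: 200 → 400 → 800 → 1600.

ISO 1600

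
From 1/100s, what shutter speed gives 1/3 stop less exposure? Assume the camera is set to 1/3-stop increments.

Shutter speed: 1/100 → 1/125 — 1/3 stop shorter (darker).

1/125s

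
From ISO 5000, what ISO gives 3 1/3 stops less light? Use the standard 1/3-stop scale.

ISO: 5000 → 4000 → 3200 → 2500 → 2000 → 1600 → 1250 → 1000 → 800 → 640 → 500 — 3 1/3 stops lower (darker).

ISO 500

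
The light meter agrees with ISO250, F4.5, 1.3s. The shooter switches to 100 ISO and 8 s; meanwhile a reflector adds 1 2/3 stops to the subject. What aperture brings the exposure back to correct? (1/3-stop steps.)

f/13

Scene light: 1 2/3 stops brighter.
ISO: 250 → 200 → 160 → 125 → 100 — 1 1/3 stops lower (darker).
Shutter speed: 1.3 → 1.6 → 2 → 2.5 → 3.2 → 4 → 5 → 6 → 8 — 2 2/3 stops longer (brighter).
Net so far: 3 stops brighter. Aperture: f/4.5 → f/5 → f/5.6 → f/6.3 → f/7.1 → f/8 → f/9 → f/10 → f/11 → f/13.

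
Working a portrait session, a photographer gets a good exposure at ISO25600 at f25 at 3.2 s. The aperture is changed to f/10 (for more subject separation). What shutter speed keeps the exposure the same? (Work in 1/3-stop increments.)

0.5 s

Aperture: f/25 → f/22 → f/20 → f/18 → f/16 → f/14 → f/13 → f/11 → f/10 — 2 2/3 stops wider (brighter).
Need 2 2/3 stops darker from the shutter speed: 3.2 → 2.5 → 2 → 1.6 → 1.3 → 1 → 0.8 → 0.6 → 0.5.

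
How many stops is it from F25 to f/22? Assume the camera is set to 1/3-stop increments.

1/3 stop

f/25 → f/22 — count the steps: 1 third-stops = 1/3 stop.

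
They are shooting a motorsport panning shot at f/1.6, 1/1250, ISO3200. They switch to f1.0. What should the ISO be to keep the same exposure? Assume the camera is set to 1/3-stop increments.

Aperture: f/1.6 → f/1.4 → f/1.2 → f/1.1 → f/1.0 — 1 1/3 stops wider (brighter).
Need 1 1/3 stops darker from the ISO: 3200 → 2500 → 2000 → 1600 → 1250.

ISO 1250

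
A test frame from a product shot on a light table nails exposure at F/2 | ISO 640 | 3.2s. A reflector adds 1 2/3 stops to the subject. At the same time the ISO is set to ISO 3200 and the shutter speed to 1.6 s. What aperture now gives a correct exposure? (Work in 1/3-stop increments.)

f/5.6

Scene light: 1 2/3 stops brighter.
ISO: 640 → 800 → 1000 → 1250 → 1600 → 2000 → 2500 → 3200 — 2 1/3 stops raised (brighter).
Shutter speed: 3.2 → 2.5 → 2 → 1.6 — 1 stop faster (darker).
Net so far: 3 stops brighter. Aperture: f/2 → f/2.2 → f/2.5 → f/2.8 → f/3.2 → f/3.5 → f/4 → f/4.5 → f/5 → f/5.6.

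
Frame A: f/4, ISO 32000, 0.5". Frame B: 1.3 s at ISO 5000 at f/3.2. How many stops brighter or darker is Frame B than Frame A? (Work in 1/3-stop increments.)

Aperture: f/4 → f/3.5 → f/3.2 — 2/3 stop wider (brighter).
Shutter speed: 0.5 → 0.6 → 0.8 → 1 → 1.3 — 1 1/3 stops longer (brighter).
ISO: 32000 → 25600 → 20000 → 16000 → 12800 → 10000 → 8000 → 6400 → 5000 — 2 2/3 stops dropped (darker).
Net: +2/3 +1 1/3 −2 2/3 = −2/3 stops.

2/3 stop darker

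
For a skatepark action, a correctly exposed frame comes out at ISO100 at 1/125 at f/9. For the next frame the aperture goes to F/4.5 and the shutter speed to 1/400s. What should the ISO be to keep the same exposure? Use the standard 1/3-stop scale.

ISO 80

Aperture: f/9 → f/8 → f/7.1 → f/6.3 → f/5.6 → f/5 → f/4.5 — 2 stops opened up (brighter).
Shutter speed: 1/125 → 1/160 → 1/200 → 1/250 → 1/320 → 1/400 — 1 2/3 stops shorter (darker).
Net change so far: 1/3 stop brighter. Offset with the ISO: 100 → 80.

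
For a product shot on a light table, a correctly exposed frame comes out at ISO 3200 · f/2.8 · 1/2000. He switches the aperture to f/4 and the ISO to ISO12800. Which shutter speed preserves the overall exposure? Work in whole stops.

Aperture: f/2.8 → f/4 — 1 stop narrower (darker).
ISO: 3200 → 6400 → 12800 — 2 stops raised (brighter).
Net change so far: 1 stop brighter. Offset with the shutter speed: 1/2000 → 1/4000.

1/4000s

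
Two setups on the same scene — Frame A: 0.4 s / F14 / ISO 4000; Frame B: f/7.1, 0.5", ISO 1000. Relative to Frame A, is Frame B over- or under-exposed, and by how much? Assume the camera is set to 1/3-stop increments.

1/3 stop brighter

Aperture: f/14 → f/13 → f/11 → f/10 → f/9 → f/8 → f/7.1 — 2 stops opened up (brighter).
Shutter speed: 0.4 → 0.5 — 1/3 stop slower (brighter).
ISO: 4000 → 3200 → 2500 → 2000 → 1600 → 1250 → 1000 — 2 stops dropped (darker).
Net: +2 +1/3 −2 = +1/3 stops.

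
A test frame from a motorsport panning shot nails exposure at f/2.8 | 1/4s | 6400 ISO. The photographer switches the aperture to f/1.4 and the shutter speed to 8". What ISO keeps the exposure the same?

ISO 50

Aperture: f/2.8 → f/2 → f/1.4 — 2 stops opened up (brighter).
Shutter speed: 1/4 → 1/2 → 1 → 2 → 4 → 8 — 5 stops longer (brighter).
Net change so far: 7 stops brighter. Offset with the ISO: 6400 → 3200 → 1600 → 800 → 400 → 200 → 100 → 50.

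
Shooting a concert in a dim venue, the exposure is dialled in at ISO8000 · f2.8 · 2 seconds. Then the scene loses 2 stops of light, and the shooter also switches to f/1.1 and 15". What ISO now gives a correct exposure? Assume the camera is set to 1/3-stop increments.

Scene light: 2 stops darker.
Aperture: f/2.8 → f/2.5 → f/2.2 → f/2 → f/1.8 → f/1.6 → f/1.4 → f/1.2 → f/1.1 — 2 2/3 stops larger aperture (brighter).
Shutter speed: 2 → 2.5 → 3.2 → 4 → 5 → 6 → 8 → 10 → 13 → 15 — 3 stops slower (brighter).
Net so far: 3 2/3 stops brighter. ISO: 8000 → 6400 → 5000 → 4000 → 3200 → 2500 → 2000 → 1600 → 1250 → 1000 → 800 → 640.

ISO 640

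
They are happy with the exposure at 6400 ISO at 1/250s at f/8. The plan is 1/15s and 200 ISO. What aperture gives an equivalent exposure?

Shutter speed: 1/250 → 1/125 → 1/60 → 1/30 → 1/15 — 4 stops longer (brighter).
ISO: 6400 → 3200 → 1600 → 800 → 400 → 200 — 5 stops dropped (darker).
Net change so far: 1 stop darker. Offset with the aperture: f/8 → f/5.6.

f/5.6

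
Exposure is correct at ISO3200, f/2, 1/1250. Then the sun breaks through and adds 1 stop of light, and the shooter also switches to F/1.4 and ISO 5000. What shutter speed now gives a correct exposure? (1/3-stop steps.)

1/8000s

Scene light: 1 stop brighter.
Aperture: f/2 → f/1.8 → f/1.6 → f/1.4 — 1 stop larger aperture (brighter).
ISO: 3200 → 4000 → 5000 — 2/3 stop raised (brighter).
Net so far: 2 2/3 stops brighter. Shutter speed: 1/1250 → 1/1600 → 1/2000 → 1/2500 → 1/3200 → 1/4000 → 1/5000 → 1/6400 → 1/8000.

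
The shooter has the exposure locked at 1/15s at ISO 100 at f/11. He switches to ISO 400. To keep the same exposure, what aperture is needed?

f/22

ISO: 100 → 200 → 400 — 2 stops raised (brighter).
Need 2 stops darker from the aperture: f/11 → f/16 → f/22.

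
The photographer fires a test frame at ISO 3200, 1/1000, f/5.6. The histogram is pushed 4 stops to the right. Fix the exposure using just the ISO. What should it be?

Overexposed by 4 stops → need 4 stops darker.
ISO: 3200 → 1600 → 800 → 400 → 200.

ISO 200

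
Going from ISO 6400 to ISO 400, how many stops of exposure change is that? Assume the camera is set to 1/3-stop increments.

4 stops

6400 → 5000 → 4000 → 3200 → 2500 → 2000 → 1600 → 1250 → 1000 → 800 → 640 → 500 → 400 — count the steps: 12 third-stops = 4 stops.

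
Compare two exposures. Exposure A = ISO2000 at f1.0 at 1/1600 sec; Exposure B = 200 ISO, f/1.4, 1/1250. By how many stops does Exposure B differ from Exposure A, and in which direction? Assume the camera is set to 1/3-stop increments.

Aperture: f/1.0 → f/1.1 → f/1.2 → f/1.4 — 1 stop smaller aperture (darker).
Shutter speed: 1/1600 → 1/1250 — 1/3 stop longer (brighter).
ISO: 2000 → 1600 → 1250 → 1000 → 800 → 640 → 500 → 400 → 320 → 250 → 200 — 3 1/3 stops lower (darker).
Net: −1 +1/3 −3 1/3 = −4 stops.

4 stops darker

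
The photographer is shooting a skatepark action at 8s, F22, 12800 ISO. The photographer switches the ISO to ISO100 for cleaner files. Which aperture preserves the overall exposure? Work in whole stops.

f/2

ISO: 12800 → 6400 → 3200 → 1600 → 800 → 400 → 200 → 100 — 7 stops lower (darker).
Need 7 stops brighter from the aperture: f/22 → f/16 → f/11 → f/8 → f/5.6 → f/4 → f/2.8 → f/2.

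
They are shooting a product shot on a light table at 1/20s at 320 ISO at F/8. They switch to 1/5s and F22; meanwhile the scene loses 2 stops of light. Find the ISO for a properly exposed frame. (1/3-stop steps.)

ISO 2500

Scene light: 2 stops darker.
Shutter speed: 1/20 → 1/15 → 1/13 → 1/10 → 1/8 → 1/6 → 1/5 — 2 stops slower (brighter).
Aperture: f/8 → f/9 → f/10 → f/11 → f/13 → f/14 → f/16 → f/18 → f/20 → f/22 — 3 stops stopped down (darker).
Net so far: 3 stops darker. ISO: 320 → 400 → 500 → 640 → 800 → 1000 → 1250 → 1600 → 2000 → 2500.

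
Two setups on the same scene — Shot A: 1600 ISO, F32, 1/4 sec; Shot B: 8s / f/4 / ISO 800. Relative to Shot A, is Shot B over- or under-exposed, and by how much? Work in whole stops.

10 stops brighter

Aperture: f/32 → f/22 → f/16 → f/11 → f/8 → f/5.6 → f/4 — 6 stops opened up (brighter).
Shutter speed: 1/4 → 1/2 → 1 → 2 → 4 → 8 — 5 stops longer (brighter).
ISO: 1600 → 800 — 1 stop lower (darker).
Net: +6 +5 −1 = +10 stops.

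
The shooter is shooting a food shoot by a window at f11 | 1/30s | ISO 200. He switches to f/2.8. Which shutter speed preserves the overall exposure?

Aperture: f/11 → f/8 → f/5.6 → f/4 → f/2.8 — 4 stops larger aperture (brighter).
Need 4 stops darker from the shutter speed: 1/30 → 1/60 → 1/125 → 1/250 → 1/500.

1/500s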